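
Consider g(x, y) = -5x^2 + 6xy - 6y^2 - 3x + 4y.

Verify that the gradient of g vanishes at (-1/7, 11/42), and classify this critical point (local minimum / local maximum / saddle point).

∇g = (-10x + 6y - 3, 6x - 12y + 4); substituting (-1/7, 11/42) gives ∇g = (0, 0), so (-1/7, 11/42) is indeed a critical point.
The Hessian of g is constant: H = [[-10, 6], [6, -12]].
det(H) = (-10)·(-12) − 6² = 84.
det(H) > 0 and tr(H) = -22 < 0, so H is negative definite and the point is a local maximum.

local maximum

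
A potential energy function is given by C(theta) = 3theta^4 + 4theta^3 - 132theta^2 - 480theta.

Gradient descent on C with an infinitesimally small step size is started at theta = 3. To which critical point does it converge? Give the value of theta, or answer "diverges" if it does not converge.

C'(theta) = 12(theta - 5)(theta + 2)(theta + 4), so C'(3) = -840.
Gradient descent moves in the -C' direction, i.e. theta is increasing.
The nearest critical point in that direction is theta = 5, where C'' = 756 > 0 (a local minimum). The iterate converges there.

5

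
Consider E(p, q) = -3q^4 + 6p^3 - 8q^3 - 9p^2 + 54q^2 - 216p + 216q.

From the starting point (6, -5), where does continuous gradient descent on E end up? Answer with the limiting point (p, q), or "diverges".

diverges

E is separable, so gradient descent decouples: p follows -∂E/∂p, q follows -∂E/∂q.
∂E/∂p = 18(p - 4)(p + 3); at p=6 this is 324, so p decreases.
∂E/∂q = -12(q - 3)(q + 2)(q + 3); at q=-5 this is 576, so q decreases.
The q-coordinate has no critical point in that direction and runs off to infinity.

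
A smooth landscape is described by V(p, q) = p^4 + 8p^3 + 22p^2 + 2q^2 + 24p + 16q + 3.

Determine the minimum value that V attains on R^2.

V(p,q) separates as A(p) + B(q) + 3, so its minimum is min A + min B + 3.
A'(p) = 4(p + 1)(p + 2)(p + 3) vanishes at p ∈ {-3, -2, -1}; B'(q) = 4q + 16 vanishes at q ∈ {-4}.
Local minima of A (where A''>0): A(-3)=-9, A(-1)=-9. Local minima of B: B(-4)=-32.
So the global minimum of V is A(-3) + B(-4) + 3 = -9 − 32 + 3 = -38, attained at (-3, -4).

-38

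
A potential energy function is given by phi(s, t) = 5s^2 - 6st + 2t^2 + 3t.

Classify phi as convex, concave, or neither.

phi is quadratic, so its Hessian is the constant matrix H = [[10, -6], [-6, 4]].
det(H) = 4, tr(H) = 14.
det(H) > 0 and tr(H) > 0, so H is positive definite everywhere: convex.

convex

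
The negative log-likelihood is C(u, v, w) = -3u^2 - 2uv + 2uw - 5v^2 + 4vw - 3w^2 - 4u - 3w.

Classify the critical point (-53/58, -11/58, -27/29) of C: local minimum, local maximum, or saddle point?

local maximum

The Hessian is constant: H = [[-6, -2, 2], [-2, -10, 4], [2, 4, -6]].
Leading principal minors: Δ₁ = -6, Δ₂ = 56, Δ₃ = -232.
The minors alternate sign starting negative (−, +, −), so H is negative definite: a local maximum.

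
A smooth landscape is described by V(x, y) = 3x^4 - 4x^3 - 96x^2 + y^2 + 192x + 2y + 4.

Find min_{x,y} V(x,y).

V(x,y) separates as P(x) + Q(y) + 4, so its minimum is min P + min Q + 4.
P'(x) = 12(x - 4)(x - 1)(x + 4) vanishes at x ∈ {-4, 1, 4}; Q'(y) = 2y + 2 vanishes at y ∈ {-1}.
Local minima of P (where P''>0): P(-4)=-1280, P(4)=-256. Local minima of Q: Q(-1)=-1.
So the global minimum of V is P(-4) + Q(-1) + 4 = -1280 − 1 + 4 = -1277, attained at (-4, -1).

-1277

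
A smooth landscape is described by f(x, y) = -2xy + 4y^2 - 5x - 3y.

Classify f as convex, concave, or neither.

neither

f is quadratic, so its Hessian is the constant matrix H = [[0, -2], [-2, 8]].
det(H) = -4, tr(H) = 8.
det(H) < 0, so H is indefinite: neither convex nor concave.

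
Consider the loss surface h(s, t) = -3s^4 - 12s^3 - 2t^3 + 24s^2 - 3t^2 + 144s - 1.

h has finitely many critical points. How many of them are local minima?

h separates as a function of s plus a function of t, so ∇h=0 decouples.
∂h/∂s = -12(s - 2)(s + 2)(s + 3) = 0 at s ∈ {-3, -2, 2}; ∂h/∂t = -6t(t + 1) = 0 at t ∈ {-1, 0}.
The Hessian is diagonal: diag(h_ss, h_tt). Second derivatives: h_ss(-3)=-60, h_ss(-2)=48, h_ss(2)=-240; h_tt(-1)=6, h_tt(0)=-6.
Local minima occur where both diagonal entries positive: (-2, -1). Count: 1.

1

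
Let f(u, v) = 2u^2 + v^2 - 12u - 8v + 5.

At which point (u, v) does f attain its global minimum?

(3, 4)

f(u,v) separates as P(u) + Q(v) + 5, so its minimum is min P + min Q + 5.
P'(u) = 4u - 12 vanishes at u ∈ {3}; Q'(v) = 2v - 8 vanishes at v ∈ {4}.
Local minima of P (where P''>0): P(3)=-18. Local minima of Q: Q(4)=-16.
So the global minimum of f is P(3) + Q(4) + 5 = -18 − 16 + 5 = -29, attained at (3, 4).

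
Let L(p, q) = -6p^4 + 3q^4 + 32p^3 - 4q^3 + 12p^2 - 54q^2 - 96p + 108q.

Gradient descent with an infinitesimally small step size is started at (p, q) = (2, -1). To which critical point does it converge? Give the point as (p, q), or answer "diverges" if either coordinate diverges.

L is separable, so gradient descent decouples: p follows -∂L/∂p, q follows -∂L/∂q.
∂L/∂p = -24(p - 4)(p - 1)(p + 1); at p=2 this is 144, so p decreases.
∂L/∂q = 12(q - 3)(q - 1)(q + 3); at q=-1 this is 192, so q decreases.
p converges to its nearest critical value 1 (a local min of the p-part); q converges to -3. The iterate converges to (1, -3).

(1, -3)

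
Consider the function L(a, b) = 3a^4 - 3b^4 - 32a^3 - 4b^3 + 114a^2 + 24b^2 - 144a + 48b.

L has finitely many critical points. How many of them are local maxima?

2

L separates as a function of a plus a function of b, so ∇L=0 decouples.
∂L/∂a = 12(a - 4)(a - 3)(a - 1) = 0 at a ∈ {1, 3, 4}; ∂L/∂b = -12(b - 2)(b + 1)(b + 2) = 0 at b ∈ {-2, -1, 2}.
The Hessian is diagonal: diag(L_aa, L_bb). Second derivatives: L_aa(1)=72, L_aa(3)=-24, L_aa(4)=36; L_bb(-2)=-48, L_bb(-1)=36, L_bb(2)=-144.
Local maxima occur where both diagonal entries negative: (3, -2), (3, 2). Count: 2.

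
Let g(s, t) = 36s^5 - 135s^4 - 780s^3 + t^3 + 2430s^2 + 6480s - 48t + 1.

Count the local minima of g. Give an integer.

g separates as a function of s plus a function of t, so ∇g=0 decouples.
∂g/∂s = 180(s - 4)(s - 3)(s + 1)(s + 3) = 0 at s ∈ {-3, -1, 3, 4}; ∂g/∂t = 3(t - 4)(t + 4) = 0 at t ∈ {-4, 4}.
The Hessian is diagonal: diag(g_ss, g_tt). Second derivatives: g_ss(-3)=-15120, g_ss(-1)=7200, g_ss(3)=-4320, g_ss(4)=6300; g_tt(-4)=-24, g_tt(4)=24.
Local minima occur where both diagonal entries positive: (-1, 4), (4, 4). Count: 2.

2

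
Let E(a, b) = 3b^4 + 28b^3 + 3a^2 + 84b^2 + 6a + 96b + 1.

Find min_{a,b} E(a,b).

-66

E(a,b) separates as P(a) + Q(b) + 1, so its minimum is min P + min Q + 1.
P'(a) = 6a + 6 vanishes at a ∈ {-1}; Q'(b) = 12(b + 1)(b + 2)(b + 4) vanishes at b ∈ {-4, -2, -1}.
Local minima of P (where P''>0): P(-1)=-3. Local minima of Q: Q(-4)=-64, Q(-1)=-37.
So the global minimum of E is P(-1) + Q(-4) + 1 = -3 − 64 + 1 = -66, attained at (-1, -4).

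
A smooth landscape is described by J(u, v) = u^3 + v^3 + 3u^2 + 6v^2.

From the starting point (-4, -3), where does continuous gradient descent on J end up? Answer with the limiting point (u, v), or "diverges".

J is separable, so gradient descent decouples: u follows -∂J/∂u, v follows -∂J/∂v.
∂J/∂u = 3u(u + 2); at u=-4 this is 24, so u decreases.
∂J/∂v = 3v(v + 4); at v=-3 this is -9, so v increases.
The u-coordinate has no critical point in that direction and runs off to infinity.

diverges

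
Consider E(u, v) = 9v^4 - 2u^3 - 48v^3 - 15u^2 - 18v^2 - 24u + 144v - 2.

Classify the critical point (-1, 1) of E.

local maximum

The mixed partial ∂²E/∂u∂v is 0, so the Hessian at any point is diag(E_uu, E_vv) = diag(-6(2u + 5), 36(3v^2 - 8v - 1)).
At (-1, 1): H = diag(-18, -216).
Both eigenvalues are negative, so H is negative definite: a local maximum.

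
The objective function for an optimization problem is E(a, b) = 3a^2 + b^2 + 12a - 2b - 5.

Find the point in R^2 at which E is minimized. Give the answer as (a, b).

(-2, 1)

E(a,b) separates as P(a) + Q(b) − 5, so its minimum is min P + min Q − 5.
P'(a) = 6a + 12 vanishes at a ∈ {-2}; Q'(b) = 2b - 2 vanishes at b ∈ {1}.
Local minima of P (where P''>0): P(-2)=-12. Local minima of Q: Q(1)=-1.
So the global minimum of E is P(-2) + Q(1) − 5 = -12 − 1 − 5 = -18, attained at (-2, 1).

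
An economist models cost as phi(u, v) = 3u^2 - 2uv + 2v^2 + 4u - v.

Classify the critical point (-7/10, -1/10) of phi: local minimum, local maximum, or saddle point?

local minimum

The Hessian of phi is constant: H = [[6, -2], [-2, 4]].
det(H) = 6·4 − (-2)² = 20.
det(H) > 0 and tr(H) = 10 > 0, so H is positive definite and the point is a local minimum.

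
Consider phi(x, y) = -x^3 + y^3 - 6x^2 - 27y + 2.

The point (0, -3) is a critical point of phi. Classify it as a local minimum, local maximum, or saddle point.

local maximum

The mixed partial ∂²phi/∂x∂y is 0, so the Hessian at any point is diag(phi_xx, phi_yy) = diag(-6(x + 2), 6y).
At (0, -3): H = diag(-12, -18).
Both eigenvalues are negative, so H is negative definite: a local maximum.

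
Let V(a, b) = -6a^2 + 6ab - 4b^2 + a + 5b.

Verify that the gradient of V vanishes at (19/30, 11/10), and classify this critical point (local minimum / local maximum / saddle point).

local maximum

∇V = (-12a + 6b + 1, 6a - 8b + 5); substituting (19/30, 11/10) gives ∇V = (0, 0), so (19/30, 11/10) is indeed a critical point.
The Hessian of V is constant: H = [[-12, 6], [6, -8]].
det(H) = (-12)·(-8) − 6² = 60.
det(H) > 0 and tr(H) = -20 < 0, so H is negative definite and the point is a local maximum.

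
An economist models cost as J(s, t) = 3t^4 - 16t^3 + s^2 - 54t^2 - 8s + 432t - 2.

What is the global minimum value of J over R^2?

-1125

J(s,t) separates as P(s) + Q(t) − 2, so its minimum is min P + min Q − 2.
P'(s) = 2s - 8 vanishes at s ∈ {4}; Q'(t) = 12(t - 4)(t - 3)(t + 3) vanishes at t ∈ {-3, 3, 4}.
Local minima of P (where P''>0): P(4)=-16. Local minima of Q: Q(-3)=-1107, Q(4)=608.
So the global minimum of J is P(4) + Q(-3) − 2 = -16 − 1107 − 2 = -1125, attained at (4, -3).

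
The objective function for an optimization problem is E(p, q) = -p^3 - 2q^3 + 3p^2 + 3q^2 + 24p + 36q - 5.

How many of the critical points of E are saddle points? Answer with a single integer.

2

E separates as a function of p plus a function of q, so ∇E=0 decouples.
∂E/∂p = -3(p - 4)(p + 2) = 0 at p ∈ {-2, 4}; ∂E/∂q = -6(q - 3)(q + 2) = 0 at q ∈ {-2, 3}.
The Hessian is diagonal: diag(E_pp, E_qq). Second derivatives: E_pp(-2)=18, E_pp(4)=-18; E_qq(-2)=30, E_qq(3)=-30.
Saddle points occur where the two diagonal entries have opposite signs: (-2, 3), (4, -2). Count: 2.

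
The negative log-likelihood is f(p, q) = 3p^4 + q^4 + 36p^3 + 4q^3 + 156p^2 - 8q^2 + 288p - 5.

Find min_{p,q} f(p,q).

f(p,q) separates as A(p) + B(q) − 5, so its minimum is min A + min B − 5.
A'(p) = 12(p + 2)(p + 3)(p + 4) vanishes at p ∈ {-4, -3, -2}; B'(q) = 4q(q - 1)(q + 4) vanishes at q ∈ {-4, 0, 1}.
Local minima of A (where A''>0): A(-4)=-192, A(-2)=-192. Local minima of B: B(-4)=-128, B(1)=-3.
So the global minimum of f is A(-4) + B(-4) − 5 = -192 − 128 − 5 = -325, attained at (-4, -4).

-325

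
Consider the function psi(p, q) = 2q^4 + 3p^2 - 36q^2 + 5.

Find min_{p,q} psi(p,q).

psi(p,q) separates as A(p) + B(q) + 5, so its minimum is min A + min B + 5.
A'(p) = 6p vanishes at p ∈ {0}; B'(q) = 8q(q - 3)(q + 3) vanishes at q ∈ {-3, 0, 3}.
Local minima of A (where A''>0): A(0)=0. Local minima of B: B(-3)=-162, B(3)=-162.
So the global minimum of psi is A(0) + B(-3) + 5 = 0 − 162 + 5 = -157, attained at (0, -3).

-157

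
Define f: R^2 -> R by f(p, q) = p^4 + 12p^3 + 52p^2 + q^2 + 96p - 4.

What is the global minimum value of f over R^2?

-68

f(p,q) separates as A(p) + B(q) − 4, so its minimum is min A + min B − 4.
A'(p) = 4(p + 2)(p + 3)(p + 4) vanishes at p ∈ {-4, -3, -2}; B'(q) = 2q vanishes at q ∈ {0}.
Local minima of A (where A''>0): A(-4)=-64, A(-2)=-64. Local minima of B: B(0)=0.
So the global minimum of f is A(-4) + B(0) − 4 = -64 + 0 − 4 = -68, attained at (-4, 0).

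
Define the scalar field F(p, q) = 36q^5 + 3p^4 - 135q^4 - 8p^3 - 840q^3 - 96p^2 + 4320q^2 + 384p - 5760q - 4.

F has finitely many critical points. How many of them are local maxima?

2

F separates as a function of p plus a function of q, so ∇F=0 decouples.
∂F/∂p = 12(p - 4)(p - 2)(p + 4) = 0 at p ∈ {-4, 2, 4}; ∂F/∂q = 180(q - 4)(q - 2)(q - 1)(q + 4) = 0 at q ∈ {-4, 1, 2, 4}.
The Hessian is diagonal: diag(F_pp, F_qq). Second derivatives: F_pp(-4)=576, F_pp(2)=-144, F_pp(4)=192; F_qq(-4)=-43200, F_qq(1)=2700, F_qq(2)=-2160, F_qq(4)=8640.
Local maxima occur where both diagonal entries negative: (2, -4), (2, 2). Count: 2.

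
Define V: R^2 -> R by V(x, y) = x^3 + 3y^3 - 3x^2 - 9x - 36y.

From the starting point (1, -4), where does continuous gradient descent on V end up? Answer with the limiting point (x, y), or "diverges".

diverges

V is separable, so gradient descent decouples: x follows -∂V/∂x, y follows -∂V/∂y.
∂V/∂x = 3(x - 3)(x + 1); at x=1 this is -12, so x increases.
∂V/∂y = 9(y - 2)(y + 2); at y=-4 this is 108, so y decreases.
The y-coordinate has no critical point in that direction and runs off to infinity.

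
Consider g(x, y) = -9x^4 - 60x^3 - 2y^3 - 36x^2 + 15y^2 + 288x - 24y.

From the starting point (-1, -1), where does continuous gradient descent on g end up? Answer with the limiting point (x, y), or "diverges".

g is separable, so gradient descent decouples: x follows -∂g/∂x, y follows -∂g/∂y.
∂g/∂x = -36(x - 1)(x + 2)(x + 4); at x=-1 this is 216, so x decreases.
∂g/∂y = -6(y - 4)(y - 1); at y=-1 this is -60, so y increases.
x converges to its nearest critical value -2 (a local min of the x-part); y converges to 1. The iterate converges to (-2, 1).

(-2, 1)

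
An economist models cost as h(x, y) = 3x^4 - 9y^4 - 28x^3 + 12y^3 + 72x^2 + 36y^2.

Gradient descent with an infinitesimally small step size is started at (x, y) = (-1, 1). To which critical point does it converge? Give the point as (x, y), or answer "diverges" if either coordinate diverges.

(0, 0)

h is separable, so gradient descent decouples: x follows -∂h/∂x, y follows -∂h/∂y.
∂h/∂x = 12x(x - 4)(x - 3); at x=-1 this is -240, so x increases.
∂h/∂y = -36y(y - 2)(y + 1); at y=1 this is 72, so y decreases.
x converges to its nearest critical value 0 (a local min of the x-part); y converges to 0. The iterate converges to (0, 0).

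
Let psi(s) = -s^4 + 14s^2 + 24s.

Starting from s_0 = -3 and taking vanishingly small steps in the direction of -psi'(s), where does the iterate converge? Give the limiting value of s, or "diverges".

psi'(s) = -4(s - 3)(s + 1)(s + 2), so psi'(-3) = 48.
Gradient descent moves in the -psi' direction, i.e. s is decreasing.
There is no critical point below s=-3, and psi' keeps the same sign, so the iterate runs off to −∞.

diverges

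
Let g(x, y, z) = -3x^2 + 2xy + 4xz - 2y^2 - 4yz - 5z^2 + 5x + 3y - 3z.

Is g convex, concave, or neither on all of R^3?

concave

g is quadratic, so its Hessian is the constant matrix H = [[-6, 2, 4], [2, -4, -4], [4, -4, -10]].
Leading principal minors: -6, 20, -104.
Signs alternate −, +, − ⇒ H ≺ 0 ⇒ concave.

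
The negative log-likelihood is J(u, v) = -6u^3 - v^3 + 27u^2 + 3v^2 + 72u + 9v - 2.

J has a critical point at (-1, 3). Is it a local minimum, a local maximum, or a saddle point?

The mixed partial ∂²J/∂u∂v is 0, so the Hessian at any point is diag(J_uu, J_vv) = diag(18(-2u + 3), 6(-v + 1)).
At (-1, 3): H = diag(90, -12).
The eigenvalues have opposite signs, so H is indefinite: a saddle point.

saddle point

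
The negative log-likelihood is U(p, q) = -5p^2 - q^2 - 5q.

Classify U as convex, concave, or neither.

U is quadratic, so its Hessian is the constant matrix H = [[-10, 0], [0, -2]].
det(H) = 20, tr(H) = -12.
det(H) > 0 and tr(H) < 0, so H is negative definite everywhere: concave.

concave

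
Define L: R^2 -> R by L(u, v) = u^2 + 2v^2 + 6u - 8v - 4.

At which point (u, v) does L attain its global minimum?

(-3, 2)

L(u,v) separates as P(u) + Q(v) − 4, so its minimum is min P + min Q − 4.
P'(u) = 2u + 6 vanishes at u ∈ {-3}; Q'(v) = 4v - 8 vanishes at v ∈ {2}.
Local minima of P (where P''>0): P(-3)=-9. Local minima of Q: Q(2)=-8.
So the global minimum of L is P(-3) + Q(2) − 4 = -9 − 8 − 4 = -21, attained at (-3, 2).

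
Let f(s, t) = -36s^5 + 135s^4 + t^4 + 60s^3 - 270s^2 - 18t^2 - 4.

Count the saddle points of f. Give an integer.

f separates as a function of s plus a function of t, so ∇f=0 decouples.
∂f/∂s = -180s(s - 3)(s - 1)(s + 1) = 0 at s ∈ {-1, 0, 1, 3}; ∂f/∂t = 4t(t - 3)(t + 3) = 0 at t ∈ {-3, 0, 3}.
The Hessian is diagonal: diag(f_ss, f_tt). Second derivatives: f_ss(-1)=1440, f_ss(0)=-540, f_ss(1)=720, f_ss(3)=-4320; f_tt(-3)=72, f_tt(0)=-36, f_tt(3)=72.
Saddle points occur where the two diagonal entries have opposite signs: (-1, 0), (0, -3), (0, 3), (1, 0), (3, -3), (3, 3). Count: 6.

6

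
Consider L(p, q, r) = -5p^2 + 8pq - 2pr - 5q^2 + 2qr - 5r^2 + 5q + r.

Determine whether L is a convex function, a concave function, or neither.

L is quadratic, so its Hessian is the constant matrix H = [[-10, 8, -2], [8, -10, 2], [-2, 2, -10]].
Leading principal minors: -10, 36, -344.
Signs alternate −, +, − ⇒ H ≺ 0 ⇒ concave.

concave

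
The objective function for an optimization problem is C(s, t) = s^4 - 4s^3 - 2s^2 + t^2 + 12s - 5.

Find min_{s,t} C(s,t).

-14

C(s,t) separates as P(s) + Q(t) − 5, so its minimum is min P + min Q − 5.
P'(s) = 4(s - 3)(s - 1)(s + 1) vanishes at s ∈ {-1, 1, 3}; Q'(t) = 2t vanishes at t ∈ {0}.
Local minima of P (where P''>0): P(-1)=-9, P(3)=-9. Local minima of Q: Q(0)=0.
So the global minimum of C is P(-1) + Q(0) − 5 = -9 + 0 − 5 = -14, attained at (-1, 0).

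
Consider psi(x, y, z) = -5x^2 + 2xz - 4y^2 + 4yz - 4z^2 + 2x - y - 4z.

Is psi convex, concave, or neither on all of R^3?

concave

psi is quadratic, so its Hessian is the constant matrix H = [[-10, 0, 2], [0, -8, 4], [2, 4, -8]].
Leading principal minors: -10, 80, -448.
Signs alternate −, +, − ⇒ H ≺ 0 ⇒ concave.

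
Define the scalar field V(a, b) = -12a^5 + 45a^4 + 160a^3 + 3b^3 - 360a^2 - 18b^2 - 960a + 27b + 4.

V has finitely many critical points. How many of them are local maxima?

2

V separates as a function of a plus a function of b, so ∇V=0 decouples.
∂V/∂a = -60(a - 4)(a - 2)(a + 1)(a + 2) = 0 at a ∈ {-2, -1, 2, 4}; ∂V/∂b = 9(b - 3)(b - 1) = 0 at b ∈ {1, 3}.
The Hessian is diagonal: diag(V_aa, V_bb). Second derivatives: V_aa(-2)=1440, V_aa(-1)=-900, V_aa(2)=1440, V_aa(4)=-3600; V_bb(1)=-18, V_bb(3)=18.
Local maxima occur where both diagonal entries negative: (-1, 1), (4, 1). Count: 2.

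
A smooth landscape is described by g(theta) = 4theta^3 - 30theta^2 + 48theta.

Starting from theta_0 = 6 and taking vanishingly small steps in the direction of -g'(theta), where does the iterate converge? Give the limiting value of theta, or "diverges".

g'(theta) = 12(theta - 4)(theta - 1), so g'(6) = 120.
Gradient descent moves in the -g' direction, i.e. theta is decreasing.
The nearest critical point in that direction is theta = 4, where g'' = 36 > 0 (a local minimum). The iterate converges there.

4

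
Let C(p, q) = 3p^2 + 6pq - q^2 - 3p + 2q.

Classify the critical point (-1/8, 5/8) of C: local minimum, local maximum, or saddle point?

saddle point

The Hessian of C is constant: H = [[6, 6], [6, -2]].
det(H) = 6·(-2) − 6² = -48.
Since det(H) < 0, H is indefinite and the critical point is a saddle point.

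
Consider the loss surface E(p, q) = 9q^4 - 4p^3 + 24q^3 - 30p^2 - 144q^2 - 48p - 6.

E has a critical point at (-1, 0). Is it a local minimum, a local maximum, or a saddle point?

The mixed partial ∂²E/∂p∂q is 0, so the Hessian at any point is diag(E_pp, E_qq) = diag(-12(2p + 5), 36(3q^2 + 4q - 8)).
At (-1, 0): H = diag(-36, -288).
Both eigenvalues are negative, so H is negative definite: a local maximum.

local maximum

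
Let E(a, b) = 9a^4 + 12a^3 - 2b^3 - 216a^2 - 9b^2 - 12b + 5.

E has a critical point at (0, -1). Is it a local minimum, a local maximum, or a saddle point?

The mixed partial ∂²E/∂a∂b is 0, so the Hessian at any point is diag(E_aa, E_bb) = diag(36(3a^2 + 2a - 12), -6(2b + 3)).
At (0, -1): H = diag(-432, -6).
Both eigenvalues are negative, so H is negative definite: a local maximum.

local maximum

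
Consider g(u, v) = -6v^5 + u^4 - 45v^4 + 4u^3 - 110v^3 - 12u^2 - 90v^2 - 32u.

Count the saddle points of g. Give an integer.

g separates as a function of u plus a function of v, so ∇g=0 decouples.
∂g/∂u = 4(u - 2)(u + 1)(u + 4) = 0 at u ∈ {-4, -1, 2}; ∂g/∂v = -30v(v + 1)(v + 2)(v + 3) = 0 at v ∈ {-3, -2, -1, 0}.
The Hessian is diagonal: diag(g_uu, g_vv). Second derivatives: g_uu(-4)=72, g_uu(-1)=-36, g_uu(2)=72; g_vv(-3)=180, g_vv(-2)=-60, g_vv(-1)=60, g_vv(0)=-180.
Saddle points occur where the two diagonal entries have opposite signs: (-4, -2), (-4, 0), (-1, -3), (-1, -1), (2, -2), (2, 0). Count: 6.

6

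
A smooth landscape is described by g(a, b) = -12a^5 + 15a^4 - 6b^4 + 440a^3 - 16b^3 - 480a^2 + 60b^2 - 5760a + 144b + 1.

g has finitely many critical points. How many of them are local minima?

2

g separates as a function of a plus a function of b, so ∇g=0 decouples.
∂g/∂a = -60(a - 4)(a - 3)(a + 2)(a + 4) = 0 at a ∈ {-4, -2, 3, 4}; ∂g/∂b = -24(b - 2)(b + 1)(b + 3) = 0 at b ∈ {-3, -1, 2}.
The Hessian is diagonal: diag(g_aa, g_bb). Second derivatives: g_aa(-4)=6720, g_aa(-2)=-3600, g_aa(3)=2100, g_aa(4)=-2880; g_bb(-3)=-240, g_bb(-1)=144, g_bb(2)=-360.
Local minima occur where both diagonal entries positive: (-4, -1), (3, -1). Count: 2.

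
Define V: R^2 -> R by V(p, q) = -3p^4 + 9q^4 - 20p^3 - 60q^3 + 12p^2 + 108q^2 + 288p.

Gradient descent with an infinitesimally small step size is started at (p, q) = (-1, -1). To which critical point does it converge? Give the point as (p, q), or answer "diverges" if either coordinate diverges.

(-3, 0)

V is separable, so gradient descent decouples: p follows -∂V/∂p, q follows -∂V/∂q.
∂V/∂p = -12(p - 2)(p + 3)(p + 4); at p=-1 this is 216, so p decreases.
∂V/∂q = 36q(q - 3)(q - 2); at q=-1 this is -432, so q increases.
p converges to its nearest critical value -3 (a local min of the p-part); q converges to 0. The iterate converges to (-3, 0).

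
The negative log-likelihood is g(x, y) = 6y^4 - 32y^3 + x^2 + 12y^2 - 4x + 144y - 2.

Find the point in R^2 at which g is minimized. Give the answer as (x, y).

(2, -1)

g(x,y) separates as P(x) + Q(y) − 2, so its minimum is min P + min Q − 2.
P'(x) = 2x - 4 vanishes at x ∈ {2}; Q'(y) = 24(y - 3)(y - 2)(y + 1) vanishes at y ∈ {-1, 2, 3}.
Local minima of P (where P''>0): P(2)=-4. Local minima of Q: Q(-1)=-94, Q(3)=162.
So the global minimum of g is P(2) + Q(-1) − 2 = -4 − 94 − 2 = -100, attained at (2, -1).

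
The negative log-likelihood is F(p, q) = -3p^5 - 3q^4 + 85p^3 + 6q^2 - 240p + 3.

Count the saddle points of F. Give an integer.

6

F separates as a function of p plus a function of q, so ∇F=0 decouples.
∂F/∂p = -15(p - 4)(p - 1)(p + 1)(p + 4) = 0 at p ∈ {-4, -1, 1, 4}; ∂F/∂q = -12q(q - 1)(q + 1) = 0 at q ∈ {-1, 0, 1}.
The Hessian is diagonal: diag(F_pp, F_qq). Second derivatives: F_pp(-4)=1800, F_pp(-1)=-450, F_pp(1)=450, F_pp(4)=-1800; F_qq(-1)=-24, F_qq(0)=12, F_qq(1)=-24.
Saddle points occur where the two diagonal entries have opposite signs: (-4, -1), (-4, 1), (-1, 0), (1, -1), (1, 1), (4, 0). Count: 6.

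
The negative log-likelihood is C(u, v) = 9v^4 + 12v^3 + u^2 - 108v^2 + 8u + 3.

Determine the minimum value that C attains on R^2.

C(u,v) separates as P(u) + Q(v) + 3, so its minimum is min P + min Q + 3.
P'(u) = 2u + 8 vanishes at u ∈ {-4}; Q'(v) = 36v(v - 2)(v + 3) vanishes at v ∈ {-3, 0, 2}.
Local minima of P (where P''>0): P(-4)=-16. Local minima of Q: Q(-3)=-567, Q(2)=-192.
So the global minimum of C is P(-4) + Q(-3) + 3 = -16 − 567 + 3 = -580, attained at (-4, -3).

-580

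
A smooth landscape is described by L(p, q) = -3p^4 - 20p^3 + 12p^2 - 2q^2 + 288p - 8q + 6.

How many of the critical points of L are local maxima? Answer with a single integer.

2

L separates as a function of p plus a function of q, so ∇L=0 decouples.
∂L/∂p = -12(p - 2)(p + 3)(p + 4) = 0 at p ∈ {-4, -3, 2}; ∂L/∂q = -4(q + 2) = 0 at q ∈ {-2}.
The Hessian is diagonal: diag(L_pp, L_qq). Second derivatives: L_pp(-4)=-72, L_pp(-3)=60, L_pp(2)=-360; L_qq(-2)=-4.
Local maxima occur where both diagonal entries negative: (-4, -2), (2, -2). Count: 2.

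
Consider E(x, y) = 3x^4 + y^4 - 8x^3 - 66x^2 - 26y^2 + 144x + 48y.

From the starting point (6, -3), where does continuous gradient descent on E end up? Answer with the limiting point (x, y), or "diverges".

E is separable, so gradient descent decouples: x follows -∂E/∂x, y follows -∂E/∂y.
∂E/∂x = 12(x - 4)(x - 1)(x + 3); at x=6 this is 1080, so x decreases.
∂E/∂y = 4(y - 3)(y - 1)(y + 4); at y=-3 this is 96, so y decreases.
x converges to its nearest critical value 4 (a local min of the x-part); y converges to -4. The iterate converges to (4, -4).

(4, -4)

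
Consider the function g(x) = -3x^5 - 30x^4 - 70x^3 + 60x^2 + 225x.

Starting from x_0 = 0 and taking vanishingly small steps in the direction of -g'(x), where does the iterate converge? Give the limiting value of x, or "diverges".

g'(x) = -15(x - 1)(x + 1)(x + 3)(x + 5), so g'(0) = 225.
Gradient descent moves in the -g' direction, i.e. x is decreasing.
The nearest critical point in that direction is x = -1, where g'' = 240 > 0 (a local minimum). The iterate converges there.

-1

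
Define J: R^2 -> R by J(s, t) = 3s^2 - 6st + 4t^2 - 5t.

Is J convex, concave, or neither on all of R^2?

J is quadratic, so its Hessian is the constant matrix H = [[6, -6], [-6, 8]].
det(H) = 12, tr(H) = 14.
det(H) > 0 and tr(H) > 0, so H is positive definite everywhere: convex.

convex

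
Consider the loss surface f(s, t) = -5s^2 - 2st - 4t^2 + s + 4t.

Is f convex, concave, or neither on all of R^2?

f is quadratic, so its Hessian is the constant matrix H = [[-10, -2], [-2, -8]].
det(H) = 76, tr(H) = -18.
det(H) > 0 and tr(H) < 0, so H is negative definite everywhere: concave.

concave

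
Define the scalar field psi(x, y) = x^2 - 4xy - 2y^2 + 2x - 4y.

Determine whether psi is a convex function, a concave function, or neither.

psi is quadratic, so its Hessian is the constant matrix H = [[2, -4], [-4, -4]].
det(H) = -24, tr(H) = -2.
det(H) < 0, so H is indefinite: neither convex nor concave.

neither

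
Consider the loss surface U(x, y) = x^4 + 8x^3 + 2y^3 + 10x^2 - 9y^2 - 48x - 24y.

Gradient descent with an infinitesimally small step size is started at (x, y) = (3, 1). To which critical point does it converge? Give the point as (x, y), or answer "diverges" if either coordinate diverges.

(1, 4)

U is separable, so gradient descent decouples: x follows -∂U/∂x, y follows -∂U/∂y.
∂U/∂x = 4(x - 1)(x + 3)(x + 4); at x=3 this is 336, so x decreases.
∂U/∂y = 6(y - 4)(y + 1); at y=1 this is -36, so y increases.
x converges to its nearest critical value 1 (a local min of the x-part); y converges to 4. The iterate converges to (1, 4).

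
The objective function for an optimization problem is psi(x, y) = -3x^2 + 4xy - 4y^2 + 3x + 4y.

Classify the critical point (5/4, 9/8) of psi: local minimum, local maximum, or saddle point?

local maximum

The Hessian of psi is constant: H = [[-6, 4], [4, -8]].
det(H) = (-6)·(-8) − 4² = 32.
det(H) > 0 and tr(H) = -14 < 0, so H is negative definite and the point is a local maximum.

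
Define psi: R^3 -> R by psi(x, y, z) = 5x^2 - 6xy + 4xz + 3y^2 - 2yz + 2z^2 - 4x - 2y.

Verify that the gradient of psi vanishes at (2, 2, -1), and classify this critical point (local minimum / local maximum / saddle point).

∇psi = (10x - 6y + 4z - 4, -6x + 6y - 2z - 2, 4x - 2y + 4z); substituting (2, 2, -1) gives ∇psi = (0, 0, 0), so (2, 2, -1) is indeed a critical point.
The Hessian is constant: H = [[10, -6, 4], [-6, 6, -2], [4, -2, 4]].
Leading principal minors: Δ₁ = 10, Δ₂ = 24, Δ₃ = 56.
All leading minors are positive, so H is positive definite: a local minimum.

local minimum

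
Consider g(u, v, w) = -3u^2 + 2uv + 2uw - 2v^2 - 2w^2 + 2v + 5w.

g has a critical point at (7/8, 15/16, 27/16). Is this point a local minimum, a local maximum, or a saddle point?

local maximum

The Hessian is constant: H = [[-6, 2, 2], [2, -4, 0], [2, 0, -4]].
Leading principal minors: Δ₁ = -6, Δ₂ = 20, Δ₃ = -64.
The minors alternate sign starting negative (−, +, −), so H is negative definite: a local maximum.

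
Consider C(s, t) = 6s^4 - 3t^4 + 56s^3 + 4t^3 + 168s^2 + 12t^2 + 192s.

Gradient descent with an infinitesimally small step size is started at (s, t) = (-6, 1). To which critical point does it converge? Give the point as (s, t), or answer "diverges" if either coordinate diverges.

(-4, 0)

C is separable, so gradient descent decouples: s follows -∂C/∂s, t follows -∂C/∂t.
∂C/∂s = 24(s + 1)(s + 2)(s + 4); at s=-6 this is -960, so s increases.
∂C/∂t = -12t(t - 2)(t + 1); at t=1 this is 24, so t decreases.
s converges to its nearest critical value -4 (a local min of the s-part); t converges to 0. The iterate converges to (-4, 0).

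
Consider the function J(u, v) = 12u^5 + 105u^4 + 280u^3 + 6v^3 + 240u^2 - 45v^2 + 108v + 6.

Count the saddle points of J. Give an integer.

4

J separates as a function of u plus a function of v, so ∇J=0 decouples.
∂J/∂u = 60u(u + 1)(u + 2)(u + 4) = 0 at u ∈ {-4, -2, -1, 0}; ∂J/∂v = 18(v - 3)(v - 2) = 0 at v ∈ {2, 3}.
The Hessian is diagonal: diag(J_uu, J_vv). Second derivatives: J_uu(-4)=-1440, J_uu(-2)=240, J_uu(-1)=-180, J_uu(0)=480; J_vv(2)=-18, J_vv(3)=18.
Saddle points occur where the two diagonal entries have opposite signs: (-4, 3), (-2, 2), (-1, 3), (0, 2). Count: 4.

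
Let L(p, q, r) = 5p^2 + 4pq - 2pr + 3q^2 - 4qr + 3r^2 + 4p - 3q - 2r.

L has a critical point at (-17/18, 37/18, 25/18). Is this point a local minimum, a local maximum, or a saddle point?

The Hessian is constant: H = [[10, 4, -2], [4, 6, -4], [-2, -4, 6]].
Leading principal minors: Δ₁ = 10, Δ₂ = 44, Δ₃ = 144.
All leading minors are positive, so H is positive definite: a local minimum.

local minimum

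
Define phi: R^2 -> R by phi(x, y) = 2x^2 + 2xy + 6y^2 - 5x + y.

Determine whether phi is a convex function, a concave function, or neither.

convex

phi is quadratic, so its Hessian is the constant matrix H = [[4, 2], [2, 12]].
det(H) = 44, tr(H) = 16.
det(H) > 0 and tr(H) > 0, so H is positive definite everywhere: convex.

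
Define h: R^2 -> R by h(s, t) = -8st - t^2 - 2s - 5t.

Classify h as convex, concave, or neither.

h is quadratic, so its Hessian is the constant matrix H = [[0, -8], [-8, -2]].
det(H) = -64, tr(H) = -2.
det(H) < 0, so H is indefinite: neither convex nor concave.

neither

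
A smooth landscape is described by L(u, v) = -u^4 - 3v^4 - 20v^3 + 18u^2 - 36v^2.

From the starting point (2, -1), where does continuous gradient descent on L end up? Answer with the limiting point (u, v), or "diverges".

L is separable, so gradient descent decouples: u follows -∂L/∂u, v follows -∂L/∂v.
∂L/∂u = -4u(u - 3)(u + 3); at u=2 this is 40, so u decreases.
∂L/∂v = -12v(v + 2)(v + 3); at v=-1 this is 24, so v decreases.
u converges to its nearest critical value 0 (a local min of the u-part); v converges to -2. The iterate converges to (0, -2).

(0, -2)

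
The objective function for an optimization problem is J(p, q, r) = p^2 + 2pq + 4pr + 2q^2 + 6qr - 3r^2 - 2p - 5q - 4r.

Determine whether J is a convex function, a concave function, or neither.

J is quadratic, so its Hessian is the constant matrix H = [[2, 2, 4], [2, 4, 6], [4, 6, -6]].
Leading principal minors: 2, 4, -64.
Neither pattern holds ⇒ H is indefinite ⇒ neither convex nor concave.

neither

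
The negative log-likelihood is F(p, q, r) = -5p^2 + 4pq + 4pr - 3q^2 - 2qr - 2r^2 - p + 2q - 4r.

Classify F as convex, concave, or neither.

concave

F is quadratic, so its Hessian is the constant matrix H = [[-10, 4, 4], [4, -6, -2], [4, -2, -4]].
Leading principal minors: -10, 44, -104.
Signs alternate −, +, − ⇒ H ≺ 0 ⇒ concave.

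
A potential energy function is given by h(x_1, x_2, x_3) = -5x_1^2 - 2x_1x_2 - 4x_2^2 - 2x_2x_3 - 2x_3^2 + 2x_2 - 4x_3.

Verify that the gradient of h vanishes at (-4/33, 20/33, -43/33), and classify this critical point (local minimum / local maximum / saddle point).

local maximum

∇h = (-10x_1 - 2x_2, -2x_1 - 8x_2 - 2x_3 + 2, -2x_2 - 4x_3 - 4); substituting (-4/33, 20/33, -43/33) gives ∇h = (0, 0, 0), so (-4/33, 20/33, -43/33) is indeed a critical point.
The Hessian is constant: H = [[-10, -2, 0], [-2, -8, -2], [0, -2, -4]].
Leading principal minors: Δ₁ = -10, Δ₂ = 76, Δ₃ = -264.
The minors alternate sign starting negative (−, +, −), so H is negative definite: a local maximum.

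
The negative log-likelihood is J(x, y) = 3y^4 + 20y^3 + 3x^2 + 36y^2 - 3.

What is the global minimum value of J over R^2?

-3

J(x,y) separates as P(x) + Q(y) − 3, so its minimum is min P + min Q − 3.
P'(x) = 6x vanishes at x ∈ {0}; Q'(y) = 12y(y + 2)(y + 3) vanishes at y ∈ {-3, -2, 0}.
Local minima of P (where P''>0): P(0)=0. Local minima of Q: Q(-3)=27, Q(0)=0.
So the global minimum of J is P(0) + Q(0) − 3 = 0 + 0 − 3 = -3, attained at (0, 0).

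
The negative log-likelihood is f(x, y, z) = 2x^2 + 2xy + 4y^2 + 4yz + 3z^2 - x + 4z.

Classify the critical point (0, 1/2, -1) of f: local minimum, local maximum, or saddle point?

local minimum

The Hessian is constant: H = [[4, 2, 0], [2, 8, 4], [0, 4, 6]].
Leading principal minors: Δ₁ = 4, Δ₂ = 28, Δ₃ = 104.
All leading minors are positive, so H is positive definite: a local minimum.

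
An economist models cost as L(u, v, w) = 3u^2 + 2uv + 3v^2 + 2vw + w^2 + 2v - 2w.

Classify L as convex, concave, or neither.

L is quadratic, so its Hessian is the constant matrix H = [[6, 2, 0], [2, 6, 2], [0, 2, 2]].
Leading principal minors: 6, 32, 40.
All positive ⇒ H ≻ 0 ⇒ convex.

convex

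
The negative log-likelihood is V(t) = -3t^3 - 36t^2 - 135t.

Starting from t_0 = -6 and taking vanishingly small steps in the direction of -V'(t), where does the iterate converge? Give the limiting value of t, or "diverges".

V'(t) = -9(t + 3)(t + 5), so V'(-6) = -27.
Gradient descent moves in the -V' direction, i.e. t is increasing.
The nearest critical point in that direction is t = -5, where V'' = 18 > 0 (a local minimum). The iterate converges there.

-5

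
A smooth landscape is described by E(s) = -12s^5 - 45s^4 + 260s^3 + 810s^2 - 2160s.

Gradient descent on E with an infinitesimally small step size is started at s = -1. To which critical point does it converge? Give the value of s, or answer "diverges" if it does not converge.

E'(s) = -60(s - 3)(s - 1)(s + 3)(s + 4), so E'(-1) = -2880.
Gradient descent moves in the -E' direction, i.e. s is increasing.
The nearest critical point in that direction is s = 1, where E'' = 2400 > 0 (a local minimum). The iterate converges there.

1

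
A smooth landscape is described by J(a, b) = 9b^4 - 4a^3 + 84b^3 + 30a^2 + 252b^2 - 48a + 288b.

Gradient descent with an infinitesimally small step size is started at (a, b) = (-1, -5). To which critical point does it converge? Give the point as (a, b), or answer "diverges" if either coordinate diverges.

(1, -4)

J is separable, so gradient descent decouples: a follows -∂J/∂a, b follows -∂J/∂b.
∂J/∂a = -12(a - 4)(a - 1); at a=-1 this is -120, so a increases.
∂J/∂b = 36(b + 1)(b + 2)(b + 4); at b=-5 this is -432, so b increases.
a converges to its nearest critical value 1 (a local min of the a-part); b converges to -4. The iterate converges to (1, -4).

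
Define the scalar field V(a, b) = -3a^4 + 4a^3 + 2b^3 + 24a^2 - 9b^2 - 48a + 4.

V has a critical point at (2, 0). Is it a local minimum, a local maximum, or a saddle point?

The mixed partial ∂²V/∂a∂b is 0, so the Hessian at any point is diag(V_aa, V_bb) = diag(12(-3a^2 + 2a + 4), 6(2b - 3)).
At (2, 0): H = diag(-48, -18).
Both eigenvalues are negative, so H is negative definite: a local maximum.

local maximum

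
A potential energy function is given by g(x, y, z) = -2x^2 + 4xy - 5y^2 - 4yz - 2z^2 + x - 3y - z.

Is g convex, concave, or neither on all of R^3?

concave

g is quadratic, so its Hessian is the constant matrix H = [[-4, 4, 0], [4, -10, -4], [0, -4, -4]].
Leading principal minors: -4, 24, -32.
Signs alternate −, +, − ⇒ H ≺ 0 ⇒ concave.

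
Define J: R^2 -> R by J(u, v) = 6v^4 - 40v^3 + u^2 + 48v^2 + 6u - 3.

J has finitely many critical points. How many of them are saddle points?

1

J separates as a function of u plus a function of v, so ∇J=0 decouples.
∂J/∂u = 2(u + 3) = 0 at u ∈ {-3}; ∂J/∂v = 24v(v - 4)(v - 1) = 0 at v ∈ {0, 1, 4}.
The Hessian is diagonal: diag(J_uu, J_vv). Second derivatives: J_uu(-3)=2; J_vv(0)=96, J_vv(1)=-72, J_vv(4)=288.
Saddle points occur where the two diagonal entries have opposite signs: (-3, 1). Count: 1.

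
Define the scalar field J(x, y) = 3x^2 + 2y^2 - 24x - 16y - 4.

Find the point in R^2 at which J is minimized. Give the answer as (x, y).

(4, 4)

J(x,y) separates as P(x) + Q(y) − 4, so its minimum is min P + min Q − 4.
P'(x) = 6x - 24 vanishes at x ∈ {4}; Q'(y) = 4y - 16 vanishes at y ∈ {4}.
Local minima of P (where P''>0): P(4)=-48. Local minima of Q: Q(4)=-32.
So the global minimum of J is P(4) + Q(4) − 4 = -48 − 32 − 4 = -84, attained at (4, 4).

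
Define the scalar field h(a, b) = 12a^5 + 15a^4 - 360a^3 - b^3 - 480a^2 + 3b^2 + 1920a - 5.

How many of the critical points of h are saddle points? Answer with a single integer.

h separates as a function of a plus a function of b, so ∇h=0 decouples.
∂h/∂a = 60(a - 4)(a - 1)(a + 2)(a + 4) = 0 at a ∈ {-4, -2, 1, 4}; ∂h/∂b = -3b(b - 2) = 0 at b ∈ {0, 2}.
The Hessian is diagonal: diag(h_aa, h_bb). Second derivatives: h_aa(-4)=-4800, h_aa(-2)=2160, h_aa(1)=-2700, h_aa(4)=8640; h_bb(0)=6, h_bb(2)=-6.
Saddle points occur where the two diagonal entries have opposite signs: (-4, 0), (-2, 2), (1, 0), (4, 2). Count: 4.

4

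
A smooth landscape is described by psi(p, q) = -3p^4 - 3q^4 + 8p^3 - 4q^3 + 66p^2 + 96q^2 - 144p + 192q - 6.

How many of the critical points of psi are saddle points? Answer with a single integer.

psi separates as a function of p plus a function of q, so ∇psi=0 decouples.
∂psi/∂p = -12(p - 4)(p - 1)(p + 3) = 0 at p ∈ {-3, 1, 4}; ∂psi/∂q = -12(q - 4)(q + 1)(q + 4) = 0 at q ∈ {-4, -1, 4}.
The Hessian is diagonal: diag(psi_pp, psi_qq). Second derivatives: psi_pp(-3)=-336, psi_pp(1)=144, psi_pp(4)=-252; psi_qq(-4)=-288, psi_qq(-1)=180, psi_qq(4)=-480.
Saddle points occur where the two diagonal entries have opposite signs: (-3, -1), (1, -4), (1, 4), (4, -1). Count: 4.

4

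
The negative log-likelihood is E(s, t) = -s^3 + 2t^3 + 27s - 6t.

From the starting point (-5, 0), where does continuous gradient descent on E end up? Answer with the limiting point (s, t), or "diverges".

(-3, 1)

E is separable, so gradient descent decouples: s follows -∂E/∂s, t follows -∂E/∂t.
∂E/∂s = -3(s - 3)(s + 3); at s=-5 this is -48, so s increases.
∂E/∂t = 6(t - 1)(t + 1); at t=0 this is -6, so t increases.
s converges to its nearest critical value -3 (a local min of the s-part); t converges to 1. The iterate converges to (-3, 1).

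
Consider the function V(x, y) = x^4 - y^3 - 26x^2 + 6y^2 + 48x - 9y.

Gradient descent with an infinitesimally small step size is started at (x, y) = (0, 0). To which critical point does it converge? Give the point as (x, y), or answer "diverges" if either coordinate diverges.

(-4, 1)

V is separable, so gradient descent decouples: x follows -∂V/∂x, y follows -∂V/∂y.
∂V/∂x = 4(x - 3)(x - 1)(x + 4); at x=0 this is 48, so x decreases.
∂V/∂y = -3(y - 3)(y - 1); at y=0 this is -9, so y increases.
x converges to its nearest critical value -4 (a local min of the x-part); y converges to 1. The iterate converges to (-4, 1).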